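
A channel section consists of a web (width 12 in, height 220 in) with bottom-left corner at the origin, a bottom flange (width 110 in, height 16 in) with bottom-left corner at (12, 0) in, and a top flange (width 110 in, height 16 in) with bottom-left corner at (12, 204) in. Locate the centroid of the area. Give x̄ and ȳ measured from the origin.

x̄ = 40.86 in, ȳ = 110.00 in

web: A = 12 × 220 = 2640.00, centroid at (6.00, 110.00).
bottom flange: A = 110 × 16 = 1760.00, centroid at (67.00, 8.00).
top flange: A = 110 × 16 = 1760.00, centroid at (67.00, 212.00).
ΣA = 6160.00 in²
ΣAx̄ = (2640.00)(6.00) + (1760.00)(67.00) + (1760.00)(67.00) = 251680.00 in³
ΣAȳ = (2640.00)(110.00) + (1760.00)(8.00) + (1760.00)(212.00) = 677600.00 in³
x̄ = 251680.00 / 6160.00 = 40.86 in
ȳ = 677600.00 / 6160.00 = 110.00 in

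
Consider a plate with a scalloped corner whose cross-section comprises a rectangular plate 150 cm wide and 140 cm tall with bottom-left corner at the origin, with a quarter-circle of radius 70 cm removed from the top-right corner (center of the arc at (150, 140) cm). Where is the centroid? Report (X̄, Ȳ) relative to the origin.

plate: A = 150 × 140 = 21000.00, centroid at (75.00, 70.00).
removed quarter-circle: A = −¼π·70² = -3848.45, centroid at (120.29, 110.29).
ΣA = 17151.55 cm², ΣAX̄ = 1112065.68 cm³, ΣAȲ = 1045550.19 cm³.
X̄ = 1112065.68/17151.55 = 64.84 cm; Ȳ = 1045550.19/17151.55 = 60.96 cm.

X̄ = 64.84 cm, Ȳ = 60.96 cm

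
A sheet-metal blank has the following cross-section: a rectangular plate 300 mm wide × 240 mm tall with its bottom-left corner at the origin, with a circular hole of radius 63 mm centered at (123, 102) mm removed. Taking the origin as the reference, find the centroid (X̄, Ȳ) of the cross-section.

Part | A | x̄ᵢ | ȳᵢ | A·x̄ᵢ | A·ȳᵢ
plate | 72000.00 | 150.00 | 120.00 | 10800000.00 | 8640000.00
hole | -12468.98 | 123.00 | 102.00 | -1533684.69 | -1271836.09
Σ | 59531.02 |  |  | 9266315.31 | 7368163.91
X̄ = 9266315.31 / 59531.02 = 155.66 mm
Ȳ = 7368163.91 / 59531.02 = 123.77 mm

X̄ = 155.66 mm, Ȳ = 123.77 mm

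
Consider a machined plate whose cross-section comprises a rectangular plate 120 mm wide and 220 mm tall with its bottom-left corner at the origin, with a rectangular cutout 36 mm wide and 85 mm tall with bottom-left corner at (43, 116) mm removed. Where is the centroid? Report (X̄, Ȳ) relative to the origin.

X̄ = 59.87 mm, Ȳ = 103.64 mm

plate: A = 120 × 220 = 26400.00, centroid at (60.00, 110.00).
hole: A = −(36 × 85) = -3060.00, centroid at (61.00, 158.50).
ΣA = 23340.00 mm², ΣAX̄ = 1397340.00 mm³, ΣAȲ = 2418990.00 mm³.
X̄ = 1397340.00/23340.00 = 59.87 mm; Ȳ = 2418990.00/23340.00 = 103.64 mm.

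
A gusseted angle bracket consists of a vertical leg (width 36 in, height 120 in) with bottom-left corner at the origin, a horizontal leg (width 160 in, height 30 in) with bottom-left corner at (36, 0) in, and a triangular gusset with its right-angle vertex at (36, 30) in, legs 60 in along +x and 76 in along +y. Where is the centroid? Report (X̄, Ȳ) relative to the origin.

X̄ = 66.86 in, Ȳ = 40.12 in

Part | A | x̄ᵢ | ȳᵢ | A·x̄ᵢ | A·ȳᵢ
vertical leg | 4320.00 | 18.00 | 60.00 | 77760.00 | 259200.00
horizontal leg | 4800.00 | 116.00 | 15.00 | 556800.00 | 72000.00
gusset | 2280.00 | 56.00 | 55.33 | 127680.00 | 126160.00
Σ | 11400.00 |  |  | 762240.00 | 457360.00
X̄ = 762240.00 / 11400.00 = 66.86 in
Ȳ = 457360.00 / 11400.00 = 40.12 in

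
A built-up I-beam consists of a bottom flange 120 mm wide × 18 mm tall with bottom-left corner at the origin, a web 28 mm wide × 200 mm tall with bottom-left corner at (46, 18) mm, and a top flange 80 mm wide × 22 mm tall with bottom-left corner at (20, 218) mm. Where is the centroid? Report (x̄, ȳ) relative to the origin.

bottom flange: A = 120 × 18 = 2160.00, centroid at (60.00, 9.00).
web: A = 28 × 200 = 5600.00, centroid at (60.00, 118.00).
top flange: A = 80 × 22 = 1760.00, centroid at (60.00, 229.00).
ΣA = 9520.00 mm², ΣAx̄ = 571200.00 mm³, ΣAȳ = 1083280.00 mm³.
x̄ = 571200.00/9520.00 = 60.00 mm; ȳ = 1083280.00/9520.00 = 113.79 mm.

x̄ = 60.00 mm, ȳ = 113.79 mm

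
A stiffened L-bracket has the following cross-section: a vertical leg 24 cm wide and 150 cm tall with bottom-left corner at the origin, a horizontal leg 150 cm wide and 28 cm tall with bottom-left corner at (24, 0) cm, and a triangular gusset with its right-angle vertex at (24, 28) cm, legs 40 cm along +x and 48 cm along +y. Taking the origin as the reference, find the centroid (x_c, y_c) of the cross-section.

x_c = 56.49 cm, y_c = 42.36 cm

vertical leg: A = 24 × 150 = 3600.00, centroid at (12.00, 75.00).
horizontal leg: A = 150 × 28 = 4200.00, centroid at (99.00, 14.00).
gusset: A = ½·40·48 = 960.00, centroid at (37.33, 44.00).
ΣA = 8760.00 cm²
ΣAx_c = (3600.00)(12.00) + (4200.00)(99.00) + (960.00)(37.33) = 494840.00 cm³
ΣAy_c = (3600.00)(75.00) + (4200.00)(14.00) + (960.00)(44.00) = 371040.00 cm³
x_c = 494840.00 / 8760.00 = 56.49 cm
y_c = 371040.00 / 8760.00 = 42.36 cm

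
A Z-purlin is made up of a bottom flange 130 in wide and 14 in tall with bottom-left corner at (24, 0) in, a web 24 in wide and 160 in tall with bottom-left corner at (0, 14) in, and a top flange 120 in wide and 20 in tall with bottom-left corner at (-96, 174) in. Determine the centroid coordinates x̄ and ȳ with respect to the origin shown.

bottom flange: A = 130 × 14 = 1820.00, centroid at (89.00, 7.00).
web: A = 24 × 160 = 3840.00, centroid at (12.00, 94.00).
top flange: A = 120 × 20 = 2400.00, centroid at (-36.00, 184.00).
ΣA = 8060.00 in², ΣAx̄ = 121660.00 in³, ΣAȳ = 815300.00 in³.
x̄ = 121660.00/8060.00 = 15.09 in; ȳ = 815300.00/8060.00 = 101.15 in.

x̄ = 15.09 in, ȳ = 101.15 in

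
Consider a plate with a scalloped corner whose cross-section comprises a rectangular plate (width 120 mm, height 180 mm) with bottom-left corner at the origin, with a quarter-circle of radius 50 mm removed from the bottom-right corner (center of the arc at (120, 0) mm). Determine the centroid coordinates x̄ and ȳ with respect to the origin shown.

plate: A = 120 × 180 = 21600.00, centroid at (60.00, 90.00).
removed quarter-circle: A = −¼π·50² = -1963.50, centroid at (98.78, 21.22).
ΣA = 19636.50 mm²
ΣAx̄ = (21600.00)(60.00) + (-1963.50)(98.78) = 1102047.22 mm³
ΣAȳ = (21600.00)(90.00) + (-1963.50)(21.22) = 1902333.33 mm³
x̄ = 1102047.22 / 19636.50 = 56.12 mm
ȳ = 1902333.33 / 19636.50 = 96.88 mm

x̄ = 56.12 mm, ȳ = 96.88 mm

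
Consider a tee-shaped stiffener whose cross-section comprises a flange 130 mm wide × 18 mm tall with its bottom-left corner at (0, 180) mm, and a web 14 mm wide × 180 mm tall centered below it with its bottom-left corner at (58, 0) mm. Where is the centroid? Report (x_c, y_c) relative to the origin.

web: A = 14 × 180 = 2520.00, centroid at (65.00, 90.00).
flange: A = 130 × 18 = 2340.00, centroid at (65.00, 189.00).
ΣA = 4860.00 mm², ΣAx_c = 315900.00 mm³, ΣAy_c = 669060.00 mm³.
x_c = 315900.00/4860.00 = 65.00 mm; y_c = 669060.00/4860.00 = 137.67 mm.

x_c = 65.00 mm, y_c = 137.67 mm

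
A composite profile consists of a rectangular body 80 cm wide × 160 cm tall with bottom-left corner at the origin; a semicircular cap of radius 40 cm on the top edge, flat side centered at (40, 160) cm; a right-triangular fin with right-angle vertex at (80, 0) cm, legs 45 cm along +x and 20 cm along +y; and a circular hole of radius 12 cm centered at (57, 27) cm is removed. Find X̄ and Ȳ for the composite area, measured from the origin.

X̄ = 41.11 cm, Ȳ = 95.33 cm

Part | A | x̄ᵢ | ȳᵢ | A·x̄ᵢ | A·ȳᵢ
rectangular body | 12800.00 | 40.00 | 80.00 | 512000.00 | 1024000.00
semicircular top | 2513.27 | 40.00 | 176.98 | 100530.96 | 444790.53
triangular fin | 450.00 | 95.00 | 6.67 | 42750.00 | 3000.00
hole | -452.39 | 57.00 | 27.00 | -25786.19 | -12214.51
Σ | 15310.88 |  |  | 629494.77 | 1459576.01
X̄ = 629494.77 / 15310.88 = 41.11 cm
Ȳ = 1459576.01 / 15310.88 = 95.33 cm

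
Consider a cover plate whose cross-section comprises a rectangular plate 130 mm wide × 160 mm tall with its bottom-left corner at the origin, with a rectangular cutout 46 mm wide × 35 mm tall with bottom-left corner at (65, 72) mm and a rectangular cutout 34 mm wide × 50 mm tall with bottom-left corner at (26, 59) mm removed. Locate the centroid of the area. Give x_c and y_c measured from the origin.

x_c = 65.02 mm, y_c = 78.74 mm

Part | A | x̄ᵢ | ȳᵢ | A·x̄ᵢ | A·ȳᵢ
plate | 20800.00 | 65.00 | 80.00 | 1352000.00 | 1664000.00
hole 1 | -1610.00 | 88.00 | 89.50 | -141680.00 | -144095.00
hole 2 | -1700.00 | 43.00 | 84.00 | -73100.00 | -142800.00
Σ | 17490.00 |  |  | 1137220.00 | 1377105.00
x_c = 1137220.00 / 17490.00 = 65.02 mm
y_c = 1377105.00 / 17490.00 = 78.74 mm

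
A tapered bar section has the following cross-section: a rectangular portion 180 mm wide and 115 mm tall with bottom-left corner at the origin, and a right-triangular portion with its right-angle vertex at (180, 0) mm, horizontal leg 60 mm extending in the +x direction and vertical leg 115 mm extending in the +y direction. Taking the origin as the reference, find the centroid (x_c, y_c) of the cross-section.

x_c = 105.71 mm, y_c = 54.76 mm

rectangular portion: A = 180 × 115 = 20700.00, centroid at (90.00, 57.50).
triangular portion: A = ½·60·115 = 3450.00, centroid at (200.00, 38.33).
ΣA = 24150.00 mm²
ΣAx_c = (20700.00)(90.00) + (3450.00)(200.00) = 2553000.00 mm³
ΣAy_c = (20700.00)(57.50) + (3450.00)(38.33) = 1322500.00 mm³
x_c = 2553000.00 / 24150.00 = 105.71 mm
y_c = 1322500.00 / 24150.00 = 54.76 mm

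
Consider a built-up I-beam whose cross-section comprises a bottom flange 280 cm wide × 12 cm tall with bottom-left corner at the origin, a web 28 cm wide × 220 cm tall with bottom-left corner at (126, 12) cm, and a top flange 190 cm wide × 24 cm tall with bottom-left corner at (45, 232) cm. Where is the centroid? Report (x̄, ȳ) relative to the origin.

Part | A | x̄ᵢ | ȳᵢ | A·x̄ᵢ | A·ȳᵢ
bottom flange | 3360.00 | 140.00 | 6.00 | 470400.00 | 20160.00
web | 6160.00 | 140.00 | 122.00 | 862400.00 | 751520.00
top flange | 4560.00 | 140.00 | 244.00 | 638400.00 | 1112640.00
Σ | 14080.00 |  |  | 1971200.00 | 1884320.00
x̄ = 1971200.00 / 14080.00 = 140.00 cm
ȳ = 1884320.00 / 14080.00 = 133.83 cm

x̄ = 140.00 cm, ȳ = 133.83 cm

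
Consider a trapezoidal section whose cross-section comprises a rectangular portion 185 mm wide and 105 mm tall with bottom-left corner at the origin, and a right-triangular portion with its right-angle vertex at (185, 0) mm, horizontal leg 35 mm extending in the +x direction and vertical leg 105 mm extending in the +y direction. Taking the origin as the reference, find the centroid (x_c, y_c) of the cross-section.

Part | A | x̄ᵢ | ȳᵢ | A·x̄ᵢ | A·ȳᵢ
rectangular portion | 19425.00 | 92.50 | 52.50 | 1796812.50 | 1019812.50
triangular portion | 1837.50 | 196.67 | 35.00 | 361375.00 | 64312.50
Σ | 21262.50 |  |  | 2158187.50 | 1084125.00
x_c = 2158187.50 / 21262.50 = 101.50 mm
y_c = 1084125.00 / 21262.50 = 50.99 mm

x_c = 101.50 mm, y_c = 50.99 mm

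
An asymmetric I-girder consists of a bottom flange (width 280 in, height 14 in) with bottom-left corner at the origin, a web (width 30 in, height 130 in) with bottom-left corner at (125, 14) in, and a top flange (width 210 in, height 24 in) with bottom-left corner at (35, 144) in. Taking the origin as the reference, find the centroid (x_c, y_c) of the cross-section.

x_c = 140.00 in, y_c = 87.23 in

Part | A | x̄ᵢ | ȳᵢ | A·x̄ᵢ | A·ȳᵢ
bottom flange | 3920.00 | 140.00 | 7.00 | 548800.00 | 27440.00
web | 3900.00 | 140.00 | 79.00 | 546000.00 | 308100.00
top flange | 5040.00 | 140.00 | 156.00 | 705600.00 | 786240.00
Σ | 12860.00 |  |  | 1800400.00 | 1121780.00
x_c = 1800400.00 / 12860.00 = 140.00 in
y_c = 1121780.00 / 12860.00 = 87.23 in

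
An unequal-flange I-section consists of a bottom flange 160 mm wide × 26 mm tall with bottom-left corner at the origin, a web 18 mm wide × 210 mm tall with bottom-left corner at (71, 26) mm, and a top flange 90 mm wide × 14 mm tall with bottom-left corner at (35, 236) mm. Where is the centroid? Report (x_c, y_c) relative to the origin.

x_c = 80.00 mm, y_c = 92.98 mm

Part | A | x̄ᵢ | ȳᵢ | A·x̄ᵢ | A·ȳᵢ
bottom flange | 4160.00 | 80.00 | 13.00 | 332800.00 | 54080.00
web | 3780.00 | 80.00 | 131.00 | 302400.00 | 495180.00
top flange | 1260.00 | 80.00 | 243.00 | 100800.00 | 306180.00
Σ | 9200.00 |  |  | 736000.00 | 855440.00
x_c = 736000.00 / 9200.00 = 80.00 mm
y_c = 855440.00 / 9200.00 = 92.98 mm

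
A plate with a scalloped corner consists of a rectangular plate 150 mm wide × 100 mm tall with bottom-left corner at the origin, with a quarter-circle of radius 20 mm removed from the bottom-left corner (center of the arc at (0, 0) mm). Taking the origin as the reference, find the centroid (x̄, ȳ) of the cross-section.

x̄ = 76.42 mm, ȳ = 50.89 mm

Part | A | x̄ᵢ | ȳᵢ | A·x̄ᵢ | A·ȳᵢ
plate | 15000.00 | 75.00 | 50.00 | 1125000.00 | 750000.00
removed quarter-circle | -314.16 | 8.49 | 8.49 | -2666.67 | -2666.67
Σ | 14685.84 |  |  | 1122333.33 | 747333.33
x̄ = 1122333.33 / 14685.84 = 76.42 mm
ȳ = 747333.33 / 14685.84 = 50.89 mm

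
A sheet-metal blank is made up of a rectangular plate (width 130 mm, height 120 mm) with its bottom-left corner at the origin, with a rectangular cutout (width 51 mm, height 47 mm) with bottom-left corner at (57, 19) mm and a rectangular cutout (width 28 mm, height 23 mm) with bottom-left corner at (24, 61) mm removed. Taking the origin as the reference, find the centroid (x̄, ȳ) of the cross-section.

x̄ = 63.04 mm, ȳ = 62.70 mm

Part | A | x̄ᵢ | ȳᵢ | A·x̄ᵢ | A·ȳᵢ
plate | 15600.00 | 65.00 | 60.00 | 1014000.00 | 936000.00
hole 1 | -2397.00 | 82.50 | 42.50 | -197752.50 | -101872.50
hole 2 | -644.00 | 38.00 | 72.50 | -24472.00 | -46690.00
Σ | 12559.00 |  |  | 791775.50 | 787437.50
x̄ = 791775.50 / 12559.00 = 63.04 mm
ȳ = 787437.50 / 12559.00 = 62.70 mm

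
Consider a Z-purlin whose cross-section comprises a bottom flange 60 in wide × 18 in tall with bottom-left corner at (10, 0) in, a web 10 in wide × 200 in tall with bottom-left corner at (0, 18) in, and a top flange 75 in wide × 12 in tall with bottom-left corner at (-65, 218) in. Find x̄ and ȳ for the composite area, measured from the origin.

x̄ = 7.15 in, ȳ = 112.39 in

bottom flange: A = 60 × 18 = 1080.00, centroid at (40.00, 9.00).
web: A = 10 × 200 = 2000.00, centroid at (5.00, 118.00).
top flange: A = 75 × 12 = 900.00, centroid at (-27.50, 224.00).
ΣA = 3980.00 in²
ΣAx̄ = (1080.00)(40.00) + (2000.00)(5.00) + (900.00)(-27.50) = 28450.00 in³
ΣAȳ = (1080.00)(9.00) + (2000.00)(118.00) + (900.00)(224.00) = 447320.00 in³
x̄ = 28450.00 / 3980.00 = 7.15 in
ȳ = 447320.00 / 3980.00 = 112.39 in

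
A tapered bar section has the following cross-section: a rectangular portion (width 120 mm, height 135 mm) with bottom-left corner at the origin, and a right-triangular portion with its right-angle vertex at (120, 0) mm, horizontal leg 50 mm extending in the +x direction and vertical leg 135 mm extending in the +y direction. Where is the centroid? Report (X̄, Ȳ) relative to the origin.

rectangular portion: A = 120 × 135 = 16200.00, centroid at (60.00, 67.50).
triangular portion: A = ½·50·135 = 3375.00, centroid at (136.67, 45.00).
ΣA = 19575.00 mm²
ΣAX̄ = (16200.00)(60.00) + (3375.00)(136.67) = 1433250.00 mm³
ΣAȲ = (16200.00)(67.50) + (3375.00)(45.00) = 1245375.00 mm³
X̄ = 1433250.00 / 19575.00 = 73.22 mm
Ȳ = 1245375.00 / 19575.00 = 63.62 mm

X̄ = 73.22 mm, Ȳ = 63.62 mm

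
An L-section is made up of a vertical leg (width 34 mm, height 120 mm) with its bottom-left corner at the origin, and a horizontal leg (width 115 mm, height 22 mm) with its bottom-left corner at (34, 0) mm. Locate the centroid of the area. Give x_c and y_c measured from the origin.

vertical leg: A = 34 × 120 = 4080.00, centroid at (17.00, 60.00).
horizontal leg: A = 115 × 22 = 2530.00, centroid at (91.50, 11.00).
ΣA = 6610.00 mm², ΣAx_c = 300855.00 mm³, ΣAy_c = 272630.00 mm³.
x_c = 300855.00/6610.00 = 45.52 mm; y_c = 272630.00/6610.00 = 41.25 mm.

x_c = 45.52 mm, y_c = 41.25 mm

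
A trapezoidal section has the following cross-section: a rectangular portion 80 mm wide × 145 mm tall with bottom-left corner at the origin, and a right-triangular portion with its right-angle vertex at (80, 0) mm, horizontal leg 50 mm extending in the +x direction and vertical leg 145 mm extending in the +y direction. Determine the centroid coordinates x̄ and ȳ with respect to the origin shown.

Part | A | x̄ᵢ | ȳᵢ | A·x̄ᵢ | A·ȳᵢ
rectangular portion | 11600.00 | 40.00 | 72.50 | 464000.00 | 841000.00
triangular portion | 3625.00 | 96.67 | 48.33 | 350416.67 | 175208.33
Σ | 15225.00 |  |  | 814416.67 | 1016208.33
x̄ = 814416.67 / 15225.00 = 53.49 mm
ȳ = 1016208.33 / 15225.00 = 66.75 mm

x̄ = 53.49 mm, ȳ = 66.75 mm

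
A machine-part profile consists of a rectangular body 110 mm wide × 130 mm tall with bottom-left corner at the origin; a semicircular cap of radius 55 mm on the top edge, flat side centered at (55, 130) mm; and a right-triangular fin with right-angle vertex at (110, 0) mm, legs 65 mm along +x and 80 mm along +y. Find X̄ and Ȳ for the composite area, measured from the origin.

X̄ = 64.21 mm, Ȳ = 79.78 mm

rectangular body: A = 110 × 130 = 14300.00, centroid at (55.00, 65.00).
semicircular top: A = ½π·55² = 4751.66, centroid at (55.00, 153.34).
triangular fin: A = ½·65·80 = 2600.00, centroid at (131.67, 26.67).
ΣA = 21651.66 mm²
ΣAX̄ = (14300.00)(55.00) + (4751.66)(55.00) + (2600.00)(131.67) = 1390174.57 mm³
ΣAȲ = (14300.00)(65.00) + (4751.66)(153.34) + (2600.00)(26.67) = 1727465.66 mm³
X̄ = 1390174.57 / 21651.66 = 64.21 mm
Ȳ = 1727465.66 / 21651.66 = 79.78 mm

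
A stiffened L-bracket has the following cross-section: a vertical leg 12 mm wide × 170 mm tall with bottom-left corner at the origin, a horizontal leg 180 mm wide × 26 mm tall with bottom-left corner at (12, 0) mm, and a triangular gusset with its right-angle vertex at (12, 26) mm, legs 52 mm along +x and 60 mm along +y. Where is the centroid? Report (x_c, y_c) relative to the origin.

vertical leg: A = 12 × 170 = 2040.00, centroid at (6.00, 85.00).
horizontal leg: A = 180 × 26 = 4680.00, centroid at (102.00, 13.00).
gusset: A = ½·52·60 = 1560.00, centroid at (29.33, 46.00).
ΣA = 8280.00 mm², ΣAx_c = 535360.00 mm³, ΣAy_c = 306000.00 mm³.
x_c = 535360.00/8280.00 = 64.66 mm; y_c = 306000.00/8280.00 = 36.96 mm.

x_c = 64.66 mm, y_c = 36.96 mm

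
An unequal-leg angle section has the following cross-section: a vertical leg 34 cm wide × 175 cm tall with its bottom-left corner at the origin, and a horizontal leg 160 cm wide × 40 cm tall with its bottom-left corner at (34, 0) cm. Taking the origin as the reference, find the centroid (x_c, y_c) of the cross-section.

vertical leg: A = 34 × 175 = 5950.00, centroid at (17.00, 87.50).
horizontal leg: A = 160 × 40 = 6400.00, centroid at (114.00, 20.00).
ΣA = 12350.00 cm², ΣAx_c = 830750.00 cm³, ΣAy_c = 648625.00 cm³.
x_c = 830750.00/12350.00 = 67.27 cm; y_c = 648625.00/12350.00 = 52.52 cm.

x_c = 67.27 cm, y_c = 52.52 cm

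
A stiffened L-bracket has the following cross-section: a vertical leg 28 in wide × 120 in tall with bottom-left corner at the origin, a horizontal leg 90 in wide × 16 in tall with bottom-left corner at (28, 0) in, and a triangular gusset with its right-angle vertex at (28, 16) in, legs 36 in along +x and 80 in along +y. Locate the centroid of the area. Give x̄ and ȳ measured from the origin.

Part | A | x̄ᵢ | ȳᵢ | A·x̄ᵢ | A·ȳᵢ
vertical leg | 3360.00 | 14.00 | 60.00 | 47040.00 | 201600.00
horizontal leg | 1440.00 | 73.00 | 8.00 | 105120.00 | 11520.00
gusset | 1440.00 | 40.00 | 42.67 | 57600.00 | 61440.00
Σ | 6240.00 |  |  | 209760.00 | 274560.00
x̄ = 209760.00 / 6240.00 = 33.62 in
ȳ = 274560.00 / 6240.00 = 44.00 in

x̄ = 33.62 in, ȳ = 44.00 in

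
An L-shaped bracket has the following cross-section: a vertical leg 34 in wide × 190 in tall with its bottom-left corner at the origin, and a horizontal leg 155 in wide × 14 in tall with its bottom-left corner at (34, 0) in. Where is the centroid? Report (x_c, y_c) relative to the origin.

vertical leg: A = 34 × 190 = 6460.00, centroid at (17.00, 95.00).
horizontal leg: A = 155 × 14 = 2170.00, centroid at (111.50, 7.00).
ΣA = 8630.00 in²
ΣAx_c = (6460.00)(17.00) + (2170.00)(111.50) = 351775.00 in³
ΣAy_c = (6460.00)(95.00) + (2170.00)(7.00) = 628890.00 in³
x_c = 351775.00 / 8630.00 = 40.76 in
y_c = 628890.00 / 8630.00 = 72.87 in

x_c = 40.76 in, y_c = 72.87 in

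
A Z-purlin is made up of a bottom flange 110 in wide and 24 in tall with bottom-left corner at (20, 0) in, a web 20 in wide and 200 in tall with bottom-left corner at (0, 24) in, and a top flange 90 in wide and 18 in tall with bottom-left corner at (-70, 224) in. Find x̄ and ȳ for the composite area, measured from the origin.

x̄ = 23.91 in, ȳ = 109.58 in

bottom flange: A = 110 × 24 = 2640.00, centroid at (75.00, 12.00).
web: A = 20 × 200 = 4000.00, centroid at (10.00, 124.00).
top flange: A = 90 × 18 = 1620.00, centroid at (-25.00, 233.00).
ΣA = 8260.00 in², ΣAx̄ = 197500.00 in³, ΣAȳ = 905140.00 in³.
x̄ = 197500.00/8260.00 = 23.91 in; ȳ = 905140.00/8260.00 = 109.58 in.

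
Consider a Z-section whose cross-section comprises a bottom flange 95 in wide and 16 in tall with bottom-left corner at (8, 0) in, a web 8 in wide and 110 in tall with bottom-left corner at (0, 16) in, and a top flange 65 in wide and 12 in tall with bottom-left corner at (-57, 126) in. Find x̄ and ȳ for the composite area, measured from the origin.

x̄ = 21.63 in, ȳ = 55.85 in

bottom flange: A = 95 × 16 = 1520.00, centroid at (55.50, 8.00).
web: A = 8 × 110 = 880.00, centroid at (4.00, 71.00).
top flange: A = 65 × 12 = 780.00, centroid at (-24.50, 132.00).
ΣA = 3180.00 in²
ΣAx̄ = (1520.00)(55.50) + (880.00)(4.00) + (780.00)(-24.50) = 68770.00 in³
ΣAȳ = (1520.00)(8.00) + (880.00)(71.00) + (780.00)(132.00) = 177600.00 in³
x̄ = 68770.00 / 3180.00 = 21.63 in
ȳ = 177600.00 / 3180.00 = 55.85 in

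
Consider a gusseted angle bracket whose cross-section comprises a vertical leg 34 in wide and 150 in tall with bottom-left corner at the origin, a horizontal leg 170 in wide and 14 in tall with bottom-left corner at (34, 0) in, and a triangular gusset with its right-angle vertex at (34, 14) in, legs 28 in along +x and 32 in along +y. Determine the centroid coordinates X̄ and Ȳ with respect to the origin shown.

vertical leg: A = 34 × 150 = 5100.00, centroid at (17.00, 75.00).
horizontal leg: A = 170 × 14 = 2380.00, centroid at (119.00, 7.00).
gusset: A = ½·28·32 = 448.00, centroid at (43.33, 24.67).
ΣA = 7928.00 in²
ΣAX̄ = (5100.00)(17.00) + (2380.00)(119.00) + (448.00)(43.33) = 389333.33 in³
ΣAȲ = (5100.00)(75.00) + (2380.00)(7.00) + (448.00)(24.67) = 410210.67 in³
X̄ = 389333.33 / 7928.00 = 49.11 in
Ȳ = 410210.67 / 7928.00 = 51.74 in

X̄ = 49.11 in, Ȳ = 51.74 in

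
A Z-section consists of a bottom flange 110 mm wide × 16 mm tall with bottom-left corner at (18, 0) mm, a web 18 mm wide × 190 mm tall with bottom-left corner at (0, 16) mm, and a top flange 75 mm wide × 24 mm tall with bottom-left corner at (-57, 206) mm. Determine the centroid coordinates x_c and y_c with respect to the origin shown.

bottom flange: A = 110 × 16 = 1760.00, centroid at (73.00, 8.00).
web: A = 18 × 190 = 3420.00, centroid at (9.00, 111.00).
top flange: A = 75 × 24 = 1800.00, centroid at (-19.50, 218.00).
ΣA = 6980.00 mm²
ΣAx_c = (1760.00)(73.00) + (3420.00)(9.00) + (1800.00)(-19.50) = 124160.00 mm³
ΣAy_c = (1760.00)(8.00) + (3420.00)(111.00) + (1800.00)(218.00) = 786100.00 mm³
x_c = 124160.00 / 6980.00 = 17.79 mm
y_c = 786100.00 / 6980.00 = 112.62 mm

x_c = 17.79 mm, y_c = 112.62 mm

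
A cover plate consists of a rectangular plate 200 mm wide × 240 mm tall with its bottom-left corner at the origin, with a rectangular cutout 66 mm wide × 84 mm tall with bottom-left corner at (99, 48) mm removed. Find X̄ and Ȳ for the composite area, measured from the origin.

Part | A | x̄ᵢ | ȳᵢ | A·x̄ᵢ | A·ȳᵢ
plate | 48000.00 | 100.00 | 120.00 | 4800000.00 | 5760000.00
hole | -5544.00 | 132.00 | 90.00 | -731808.00 | -498960.00
Σ | 42456.00 |  |  | 4068192.00 | 5261040.00
X̄ = 4068192.00 / 42456.00 = 95.82 mm
Ȳ = 5261040.00 / 42456.00 = 123.92 mm

X̄ = 95.82 mm, Ȳ = 123.92 mm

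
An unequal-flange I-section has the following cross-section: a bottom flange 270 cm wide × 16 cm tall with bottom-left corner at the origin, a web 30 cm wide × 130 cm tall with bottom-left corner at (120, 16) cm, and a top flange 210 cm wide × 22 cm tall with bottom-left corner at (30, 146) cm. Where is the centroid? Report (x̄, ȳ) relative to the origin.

x̄ = 135.00 cm, ȳ = 83.79 cm

Part | A | x̄ᵢ | ȳᵢ | A·x̄ᵢ | A·ȳᵢ
bottom flange | 4320.00 | 135.00 | 8.00 | 583200.00 | 34560.00
web | 3900.00 | 135.00 | 81.00 | 526500.00 | 315900.00
top flange | 4620.00 | 135.00 | 157.00 | 623700.00 | 725340.00
Σ | 12840.00 |  |  | 1733400.00 | 1075800.00
x̄ = 1733400.00 / 12840.00 = 135.00 cm
ȳ = 1075800.00 / 12840.00 = 83.79 cm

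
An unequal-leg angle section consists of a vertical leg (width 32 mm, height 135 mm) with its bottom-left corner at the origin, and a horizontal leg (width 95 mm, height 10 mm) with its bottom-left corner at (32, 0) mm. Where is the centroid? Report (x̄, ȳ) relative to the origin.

x̄ = 27.45 mm, ȳ = 56.23 mm

vertical leg: A = 32 × 135 = 4320.00, centroid at (16.00, 67.50).
horizontal leg: A = 95 × 10 = 950.00, centroid at (79.50, 5.00).
ΣA = 5270.00 mm², ΣAx̄ = 144645.00 mm³, ΣAȳ = 296350.00 mm³.
x̄ = 144645.00/5270.00 = 27.45 mm; ȳ = 296350.00/5270.00 = 56.23 mm.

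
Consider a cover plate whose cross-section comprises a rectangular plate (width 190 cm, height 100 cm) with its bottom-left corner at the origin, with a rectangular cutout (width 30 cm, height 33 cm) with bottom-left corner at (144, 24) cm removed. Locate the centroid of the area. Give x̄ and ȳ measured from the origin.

x̄ = 91.48 cm, ȳ = 50.52 cm

plate: A = 190 × 100 = 19000.00, centroid at (95.00, 50.00).
hole: A = −(30 × 33) = -990.00, centroid at (159.00, 40.50).
ΣA = 18010.00 cm²
ΣAx̄ = (19000.00)(95.00) + (-990.00)(159.00) = 1647590.00 cm³
ΣAȳ = (19000.00)(50.00) + (-990.00)(40.50) = 909905.00 cm³
x̄ = 1647590.00 / 18010.00 = 91.48 cm
ȳ = 909905.00 / 18010.00 = 50.52 cm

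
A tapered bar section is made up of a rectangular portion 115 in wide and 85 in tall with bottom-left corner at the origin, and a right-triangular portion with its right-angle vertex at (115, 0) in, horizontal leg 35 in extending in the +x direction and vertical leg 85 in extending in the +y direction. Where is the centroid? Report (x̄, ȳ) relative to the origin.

x̄ = 66.64 in, ȳ = 40.63 in

rectangular portion: A = 115 × 85 = 9775.00, centroid at (57.50, 42.50).
triangular portion: A = ½·35·85 = 1487.50, centroid at (126.67, 28.33).
ΣA = 11262.50 in²
ΣAx̄ = (9775.00)(57.50) + (1487.50)(126.67) = 750479.17 in³
ΣAȳ = (9775.00)(42.50) + (1487.50)(28.33) = 457583.33 in³
x̄ = 750479.17 / 11262.50 = 66.64 in
ȳ = 457583.33 / 11262.50 = 40.63 in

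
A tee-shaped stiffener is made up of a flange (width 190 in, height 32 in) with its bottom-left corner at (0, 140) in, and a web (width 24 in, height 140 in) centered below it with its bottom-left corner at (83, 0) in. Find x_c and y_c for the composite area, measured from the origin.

Part | A | x̄ᵢ | ȳᵢ | A·x̄ᵢ | A·ȳᵢ
web | 3360.00 | 95.00 | 70.00 | 319200.00 | 235200.00
flange | 6080.00 | 95.00 | 156.00 | 577600.00 | 948480.00
Σ | 9440.00 |  |  | 896800.00 | 1183680.00
x_c = 896800.00 / 9440.00 = 95.00 in
y_c = 1183680.00 / 9440.00 = 125.39 in

x_c = 95.00 in, y_c = 125.39 in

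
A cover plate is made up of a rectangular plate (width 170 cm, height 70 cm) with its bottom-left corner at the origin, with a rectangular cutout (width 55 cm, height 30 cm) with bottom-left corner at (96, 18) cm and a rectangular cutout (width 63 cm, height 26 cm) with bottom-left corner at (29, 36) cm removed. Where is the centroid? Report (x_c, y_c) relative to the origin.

plate: A = 170 × 70 = 11900.00, centroid at (85.00, 35.00).
hole 1: A = −(55 × 30) = -1650.00, centroid at (123.50, 33.00).
hole 2: A = −(63 × 26) = -1638.00, centroid at (60.50, 49.00).
ΣA = 8612.00 cm², ΣAx_c = 708626.00 cm³, ΣAy_c = 281788.00 cm³.
x_c = 708626.00/8612.00 = 82.28 cm; y_c = 281788.00/8612.00 = 32.72 cm.

x_c = 82.28 cm, y_c = 32.72 cm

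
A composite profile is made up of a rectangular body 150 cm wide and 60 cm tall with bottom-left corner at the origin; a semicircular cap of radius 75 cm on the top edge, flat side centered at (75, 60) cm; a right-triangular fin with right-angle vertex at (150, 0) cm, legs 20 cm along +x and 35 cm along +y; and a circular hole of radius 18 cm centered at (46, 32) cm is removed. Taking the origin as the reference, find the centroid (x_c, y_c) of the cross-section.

x_c = 78.38 cm, y_c = 61.33 cm

rectangular body: A = 150 × 60 = 9000.00, centroid at (75.00, 30.00).
semicircular top: A = ½π·75² = 8835.73, centroid at (75.00, 91.83).
triangular fin: A = ½·20·35 = 350.00, centroid at (156.67, 11.67).
hole: A = −π·18² = -1017.88, centroid at (46.00, 32.00).
ΣA = 17167.85 cm²
ΣAx_c = (9000.00)(75.00) + (8835.73)(75.00) + (350.00)(156.67) + (-1017.88)(46.00) = 1345690.74 cm³
ΣAy_c = (9000.00)(30.00) + (8835.73)(91.83) + (350.00)(11.67) + (-1017.88)(32.00) = 1052905.06 cm³
x_c = 1345690.74 / 17167.85 = 78.38 cm
y_c = 1052905.06 / 17167.85 = 61.33 cm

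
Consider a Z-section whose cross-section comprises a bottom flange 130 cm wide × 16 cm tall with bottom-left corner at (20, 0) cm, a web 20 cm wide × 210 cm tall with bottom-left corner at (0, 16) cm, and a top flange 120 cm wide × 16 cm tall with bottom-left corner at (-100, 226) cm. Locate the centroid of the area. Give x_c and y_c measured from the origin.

Part | A | x̄ᵢ | ȳᵢ | A·x̄ᵢ | A·ȳᵢ
bottom flange | 2080.00 | 85.00 | 8.00 | 176800.00 | 16640.00
web | 4200.00 | 10.00 | 121.00 | 42000.00 | 508200.00
top flange | 1920.00 | -40.00 | 234.00 | -76800.00 | 449280.00
Σ | 8200.00 |  |  | 142000.00 | 974120.00
x_c = 142000.00 / 8200.00 = 17.32 cm
y_c = 974120.00 / 8200.00 = 118.80 cm

x_c = 17.32 cm, y_c = 118.80 cm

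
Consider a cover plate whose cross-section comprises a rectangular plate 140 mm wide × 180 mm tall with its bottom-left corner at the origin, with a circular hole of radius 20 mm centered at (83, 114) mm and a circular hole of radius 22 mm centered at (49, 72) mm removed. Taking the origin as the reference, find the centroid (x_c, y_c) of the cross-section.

Part | A | x̄ᵢ | ȳᵢ | A·x̄ᵢ | A·ȳᵢ
plate | 25200.00 | 70.00 | 90.00 | 1764000.00 | 2268000.00
hole 1 | -1256.64 | 83.00 | 114.00 | -104300.88 | -143256.63
hole 2 | -1520.53 | 49.00 | 72.00 | -74506.01 | -109478.22
Σ | 22422.83 |  |  | 1585193.11 | 2015265.15
x_c = 1585193.11 / 22422.83 = 70.70 mm
y_c = 2015265.15 / 22422.83 = 89.88 mm

x_c = 70.70 mm, y_c = 89.88 mm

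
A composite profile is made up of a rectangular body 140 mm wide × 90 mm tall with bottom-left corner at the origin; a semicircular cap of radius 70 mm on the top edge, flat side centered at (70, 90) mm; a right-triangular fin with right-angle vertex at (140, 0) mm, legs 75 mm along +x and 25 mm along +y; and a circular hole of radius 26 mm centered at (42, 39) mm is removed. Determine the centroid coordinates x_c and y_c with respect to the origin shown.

x_c = 77.77 mm, y_c = 73.96 mm

rectangular body: A = 140 × 90 = 12600.00, centroid at (70.00, 45.00).
semicircular top: A = ½π·70² = 7696.90, centroid at (70.00, 119.71).
triangular fin: A = ½·75·25 = 937.50, centroid at (165.00, 8.33).
hole: A = −π·26² = -2123.72, centroid at (42.00, 39.00).
ΣA = 19110.69 mm²
ΣAx_c = (12600.00)(70.00) + (7696.90)(70.00) + (937.50)(165.00) + (-2123.72)(42.00) = 1486274.54 mm³
ΣAy_c = (12600.00)(45.00) + (7696.90)(119.71) + (937.50)(8.33) + (-2123.72)(39.00) = 1413375.40 mm³
x_c = 1486274.54 / 19110.69 = 77.77 mm
y_c = 1413375.40 / 19110.69 = 73.96 mm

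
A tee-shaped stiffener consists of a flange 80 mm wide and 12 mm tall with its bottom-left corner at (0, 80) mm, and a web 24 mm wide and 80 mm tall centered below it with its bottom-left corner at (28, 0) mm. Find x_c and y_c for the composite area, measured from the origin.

Part | A | x̄ᵢ | ȳᵢ | A·x̄ᵢ | A·ȳᵢ
web | 1920.00 | 40.00 | 40.00 | 76800.00 | 76800.00
flange | 960.00 | 40.00 | 86.00 | 38400.00 | 82560.00
Σ | 2880.00 |  |  | 115200.00 | 159360.00
x_c = 115200.00 / 2880.00 = 40.00 mm
y_c = 159360.00 / 2880.00 = 55.33 mm

x_c = 40.00 mm, y_c = 55.33 mm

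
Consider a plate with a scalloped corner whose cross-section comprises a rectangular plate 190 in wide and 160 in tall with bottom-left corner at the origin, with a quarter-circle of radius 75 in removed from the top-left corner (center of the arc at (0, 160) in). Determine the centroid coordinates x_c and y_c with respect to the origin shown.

x_c = 105.74 in, y_c = 71.81 in

plate: A = 190 × 160 = 30400.00, centroid at (95.00, 80.00).
removed quarter-circle: A = −¼π·75² = -4417.86, centroid at (31.83, 128.17).
ΣA = 25982.14 in², ΣAx_c = 2747375.00 in³, ΣAy_c = 1865766.65 in³.
x_c = 2747375.00/25982.14 = 105.74 in; y_c = 1865766.65/25982.14 = 71.81 in.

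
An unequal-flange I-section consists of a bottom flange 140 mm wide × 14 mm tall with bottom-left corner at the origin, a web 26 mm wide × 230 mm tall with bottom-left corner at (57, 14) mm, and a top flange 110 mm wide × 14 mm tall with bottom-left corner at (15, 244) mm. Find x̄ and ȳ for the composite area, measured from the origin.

Part | A | x̄ᵢ | ȳᵢ | A·x̄ᵢ | A·ȳᵢ
bottom flange | 1960.00 | 70.00 | 7.00 | 137200.00 | 13720.00
web | 5980.00 | 70.00 | 129.00 | 418600.00 | 771420.00
top flange | 1540.00 | 70.00 | 251.00 | 107800.00 | 386540.00
Σ | 9480.00 |  |  | 663600.00 | 1171680.00
x̄ = 663600.00 / 9480.00 = 70.00 mm
ȳ = 1171680.00 / 9480.00 = 123.59 mm

x̄ = 70.00 mm, ȳ = 123.59 mm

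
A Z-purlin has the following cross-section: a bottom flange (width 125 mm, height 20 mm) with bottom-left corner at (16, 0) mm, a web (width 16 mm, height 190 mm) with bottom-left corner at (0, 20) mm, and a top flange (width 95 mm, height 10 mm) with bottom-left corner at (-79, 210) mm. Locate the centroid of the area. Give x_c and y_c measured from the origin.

x_c = 29.38 mm, y_c = 89.19 mm

Part | A | x̄ᵢ | ȳᵢ | A·x̄ᵢ | A·ȳᵢ
bottom flange | 2500.00 | 78.50 | 10.00 | 196250.00 | 25000.00
web | 3040.00 | 8.00 | 115.00 | 24320.00 | 349600.00
top flange | 950.00 | -31.50 | 215.00 | -29925.00 | 204250.00
Σ | 6490.00 |  |  | 190645.00 | 578850.00
x_c = 190645.00 / 6490.00 = 29.38 mm
y_c = 578850.00 / 6490.00 = 89.19 mm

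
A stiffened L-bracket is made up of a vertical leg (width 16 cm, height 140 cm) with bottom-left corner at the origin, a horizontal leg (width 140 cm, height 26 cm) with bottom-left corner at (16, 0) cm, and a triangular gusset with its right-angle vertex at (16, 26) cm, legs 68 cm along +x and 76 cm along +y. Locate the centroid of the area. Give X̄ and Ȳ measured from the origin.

X̄ = 50.91 cm, Ȳ = 39.79 cm

vertical leg: A = 16 × 140 = 2240.00, centroid at (8.00, 70.00).
horizontal leg: A = 140 × 26 = 3640.00, centroid at (86.00, 13.00).
gusset: A = ½·68·76 = 2584.00, centroid at (38.67, 51.33).
ΣA = 8464.00 cm²
ΣAX̄ = (2240.00)(8.00) + (3640.00)(86.00) + (2584.00)(38.67) = 430874.67 cm³
ΣAȲ = (2240.00)(70.00) + (3640.00)(13.00) + (2584.00)(51.33) = 336765.33 cm³
X̄ = 430874.67 / 8464.00 = 50.91 cm
Ȳ = 336765.33 / 8464.00 = 39.79 cm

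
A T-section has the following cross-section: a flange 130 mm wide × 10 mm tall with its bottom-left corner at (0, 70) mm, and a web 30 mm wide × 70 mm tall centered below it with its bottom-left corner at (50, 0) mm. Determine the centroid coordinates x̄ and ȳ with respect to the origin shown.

x̄ = 65.00 mm, ȳ = 50.29 mm

web: A = 30 × 70 = 2100.00, centroid at (65.00, 35.00).
flange: A = 130 × 10 = 1300.00, centroid at (65.00, 75.00).
ΣA = 3400.00 mm², ΣAx̄ = 221000.00 mm³, ΣAȳ = 171000.00 mm³.
x̄ = 221000.00/3400.00 = 65.00 mm; ȳ = 171000.00/3400.00 = 50.29 mm.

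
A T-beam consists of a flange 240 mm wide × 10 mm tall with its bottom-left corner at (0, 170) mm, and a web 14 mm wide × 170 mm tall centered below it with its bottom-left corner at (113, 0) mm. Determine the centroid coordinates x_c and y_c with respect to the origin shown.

web: A = 14 × 170 = 2380.00, centroid at (120.00, 85.00).
flange: A = 240 × 10 = 2400.00, centroid at (120.00, 175.00).
ΣA = 4780.00 mm²
ΣAx_c = (2380.00)(120.00) + (2400.00)(120.00) = 573600.00 mm³
ΣAy_c = (2380.00)(85.00) + (2400.00)(175.00) = 622300.00 mm³
x_c = 573600.00 / 4780.00 = 120.00 mm
y_c = 622300.00 / 4780.00 = 130.19 mm

x_c = 120.00 mm, y_c = 130.19 mm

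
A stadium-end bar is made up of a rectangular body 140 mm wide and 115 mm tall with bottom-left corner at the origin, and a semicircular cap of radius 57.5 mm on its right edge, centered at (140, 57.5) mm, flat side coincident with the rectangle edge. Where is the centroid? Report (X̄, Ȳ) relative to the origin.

rectangular body: A = 140 × 115 = 16100.00, centroid at (70.00, 57.50).
semicircular end: A = ½π·57.5² = 5193.45, centroid at (164.40, 57.50).
ΣA = 21293.45 mm², ΣAX̄ = 1980821.93 mm³, ΣAȲ = 1224373.11 mm³.
X̄ = 1980821.93/21293.45 = 93.02 mm; Ȳ = 1224373.11/21293.45 = 57.50 mm.

X̄ = 93.02 mm, Ȳ = 57.50 mm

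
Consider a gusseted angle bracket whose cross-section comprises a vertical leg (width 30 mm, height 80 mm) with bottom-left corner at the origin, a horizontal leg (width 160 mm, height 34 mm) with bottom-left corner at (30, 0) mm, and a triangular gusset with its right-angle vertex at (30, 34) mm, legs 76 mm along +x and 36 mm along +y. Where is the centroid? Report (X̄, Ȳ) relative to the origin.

vertical leg: A = 30 × 80 = 2400.00, centroid at (15.00, 40.00).
horizontal leg: A = 160 × 34 = 5440.00, centroid at (110.00, 17.00).
gusset: A = ½·76·36 = 1368.00, centroid at (55.33, 46.00).
ΣA = 9208.00 mm², ΣAX̄ = 710096.00 mm³, ΣAȲ = 251408.00 mm³.
X̄ = 710096.00/9208.00 = 77.12 mm; Ȳ = 251408.00/9208.00 = 27.30 mm.

X̄ = 77.12 mm, Ȳ = 27.30 mm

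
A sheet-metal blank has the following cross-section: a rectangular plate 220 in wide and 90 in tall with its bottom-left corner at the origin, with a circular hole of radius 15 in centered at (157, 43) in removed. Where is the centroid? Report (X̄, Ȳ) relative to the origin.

X̄ = 108.26 in, Ȳ = 45.07 in

Part | A | x̄ᵢ | ȳᵢ | A·x̄ᵢ | A·ȳᵢ
plate | 19800.00 | 110.00 | 45.00 | 2178000.00 | 891000.00
hole | -706.86 | 157.00 | 43.00 | -110976.76 | -30394.91
Σ | 19093.14 |  |  | 2067023.24 | 860605.09
X̄ = 2067023.24 / 19093.14 = 108.26 in
Ȳ = 860605.09 / 19093.14 = 45.07 in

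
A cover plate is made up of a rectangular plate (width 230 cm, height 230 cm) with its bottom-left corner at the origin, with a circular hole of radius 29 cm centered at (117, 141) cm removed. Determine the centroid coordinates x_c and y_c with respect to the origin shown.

x_c = 114.89 cm, y_c = 113.63 cm

Part | A | x̄ᵢ | ȳᵢ | A·x̄ᵢ | A·ȳᵢ
plate | 52900.00 | 115.00 | 115.00 | 6083500.00 | 6083500.00
hole | -2642.08 | 117.00 | 141.00 | -309123.29 | -372533.20
Σ | 50257.92 |  |  | 5774376.71 | 5710966.80
x_c = 5774376.71 / 50257.92 = 114.89 cm
y_c = 5710966.80 / 50257.92 = 113.63 cm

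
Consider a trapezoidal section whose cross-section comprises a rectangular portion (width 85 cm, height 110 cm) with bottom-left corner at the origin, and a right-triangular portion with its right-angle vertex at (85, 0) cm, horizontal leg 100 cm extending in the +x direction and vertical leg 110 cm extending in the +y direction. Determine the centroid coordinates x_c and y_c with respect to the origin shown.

x_c = 70.59 cm, y_c = 48.21 cm

Part | A | x̄ᵢ | ȳᵢ | A·x̄ᵢ | A·ȳᵢ
rectangular portion | 9350.00 | 42.50 | 55.00 | 397375.00 | 514250.00
triangular portion | 5500.00 | 118.33 | 36.67 | 650833.33 | 201666.67
Σ | 14850.00 |  |  | 1048208.33 | 715916.67
x_c = 1048208.33 / 14850.00 = 70.59 cm
y_c = 715916.67 / 14850.00 = 48.21 cm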